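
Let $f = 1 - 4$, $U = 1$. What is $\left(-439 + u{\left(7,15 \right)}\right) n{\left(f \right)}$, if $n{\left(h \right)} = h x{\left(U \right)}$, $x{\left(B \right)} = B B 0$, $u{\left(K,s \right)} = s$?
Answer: $0$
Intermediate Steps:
$x{\left(B \right)} = 0$ ($x{\left(B \right)} = B^{2} \cdot 0 = 0$)
$f = -3$ ($f = 1 - 4 = -3$)
$n{\left(h \right)} = 0$ ($n{\left(h \right)} = h 0 = 0$)
$\left(-439 + u{\left(7,15 \right)}\right) n{\left(f \right)} = \left(-439 + 15\right) 0 = \left(-424\right) 0 = 0$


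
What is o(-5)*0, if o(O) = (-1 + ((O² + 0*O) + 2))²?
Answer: 0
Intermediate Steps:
o(O) = (1 + O²)² (o(O) = (-1 + ((O² + 0) + 2))² = (-1 + (O² + 2))² = (-1 + (2 + O²))² = (1 + O²)²)
o(-5)*0 = (1 + (-5)²)²*0 = (1 + 25)²*0 = 26²*0 = 676*0 = 0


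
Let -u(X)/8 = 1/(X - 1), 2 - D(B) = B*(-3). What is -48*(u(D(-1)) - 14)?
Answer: 480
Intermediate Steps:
D(B) = 2 + 3*B (D(B) = 2 - B*(-3) = 2 - (-3)*B = 2 + 3*B)
u(X) = -8/(-1 + X) (u(X) = -8/(X - 1) = -8/(-1 + X))
-48*(u(D(-1)) - 14) = -48*(-8/(-1 + (2 + 3*(-1))) - 14) = -48*(-8/(-1 + (2 - 3)) - 14) = -48*(-8/(-1 - 1) - 14) = -48*(-8/(-2) - 14) = -48*(-8*(-1/2) - 14) = -48*(4 - 14) = -48*(-10) = 480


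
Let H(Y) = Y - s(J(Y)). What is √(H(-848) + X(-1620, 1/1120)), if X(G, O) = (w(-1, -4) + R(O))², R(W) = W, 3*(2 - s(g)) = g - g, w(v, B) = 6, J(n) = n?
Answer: I*√1021068159/1120 ≈ 28.53*I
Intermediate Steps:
s(g) = 2 (s(g) = 2 - (g - g)/3 = 2 - ⅓*0 = 2 + 0 = 2)
H(Y) = -2 + Y (H(Y) = Y - 1*2 = Y - 2 = -2 + Y)
X(G, O) = (6 + O)²
√(H(-848) + X(-1620, 1/1120)) = √((-2 - 848) + (6 + 1/1120)²) = √(-850 + (6 + 1/1120)²) = √(-850 + (6721/1120)²) = √(-850 + 45171841/1254400) = √(-1021068159/1254400) = I*√1021068159/1120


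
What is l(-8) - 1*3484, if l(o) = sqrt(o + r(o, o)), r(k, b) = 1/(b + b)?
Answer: -3484 + I*sqrt(129)/4 ≈ -3484.0 + 2.8395*I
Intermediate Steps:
r(k, b) = 1/(2*b)
l(o) = sqrt(o + 1/(2*o))
l(-8) - 1*3484 = sqrt(2/(-8) + 4*(-8))/2 - 1*3484 = sqrt(2*(-1/8) - 32)/2 - 3484 = sqrt(-1/4 - 32)/2 - 3484 = sqrt(-129/4)/2 - 3484 = (I*sqrt(129)/2)/2 - 3484 = I*sqrt(129)/4 - 3484 = -3484 + I*sqrt(129)/4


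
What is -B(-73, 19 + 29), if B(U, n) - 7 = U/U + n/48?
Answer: -9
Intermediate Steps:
B(U, n) = 8 + n/48 (B(U, n) = 7 + (U/U + n/48) = 7 + (1 + n*(1/48)) = 7 + (1 + n/48) = 8 + n/48)
-B(-73, 19 + 29) = -(8 + (19 + 29)/48) = -(8 + (1/48)*48) = -(8 + 1) = -1*9 = -9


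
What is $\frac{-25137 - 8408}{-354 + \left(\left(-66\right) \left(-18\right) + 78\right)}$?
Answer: $- \frac{33545}{912} \approx -36.782$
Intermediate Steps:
$\frac{-25137 - 8408}{-354 + \left(\left(-66\right) \left(-18\right) + 78\right)} = - \frac{33545}{-354 + \left(1188 + 78\right)} = - \frac{33545}{-354 + 1266} = - \frac{33545}{912}$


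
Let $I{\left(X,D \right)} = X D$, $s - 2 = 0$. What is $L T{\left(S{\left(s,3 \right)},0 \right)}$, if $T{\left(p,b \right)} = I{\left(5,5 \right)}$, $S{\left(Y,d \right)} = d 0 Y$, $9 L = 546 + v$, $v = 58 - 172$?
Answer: $1200$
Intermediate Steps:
$v = -114$ ($v = 58 - 172 = -114$)
$s = 2$ ($s = 2 + 0 = 2$)
$I{\left(X,D \right)} = D X$
$L = 48$ ($L = \frac{546 - 114}{9} = \frac{1}{9} \cdot 432 = 48$)
$S{\left(Y,d \right)} = 0$ ($S{\left(Y,d \right)} = 0 Y = 0$)
$T{\left(p,b \right)} = 25$ ($T{\left(p,b \right)} = 5 \cdot 5 = 25$)
$L T{\left(S{\left(s,3 \right)},0 \right)} = 48 \cdot 25 = 1200$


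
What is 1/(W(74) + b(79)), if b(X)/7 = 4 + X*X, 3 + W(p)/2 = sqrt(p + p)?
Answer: 43709/1910476089 - 4*sqrt(37)/1910476089 ≈ 2.2866e-5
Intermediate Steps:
W(p) = -6 + 2*sqrt(2)*sqrt(p) (W(p) = -6 + 2*sqrt(p + p) = -6 + 2*sqrt(2*p) = -6 + 2*(sqrt(2)*sqrt(p)) = -6 + 2*sqrt(2)*sqrt(p))
b(X) = 28 + 7*X**2 (b(X) = 7*(4 + X*X) = 7*(4 + X**2) = 28 + 7*X**2)
1/(W(74) + b(79)) = 1/((-6 + 2*sqrt(2)*sqrt(74)) + (28 + 7*79**2)) = 1/((-6 + 4*sqrt(37)) + (28 + 7*6241)) = 1/((-6 + 4*sqrt(37)) + (28 + 43687)) = 1/((-6 + 4*sqrt(37)) + 43715) = 1/(43709 + 4*sqrt(37))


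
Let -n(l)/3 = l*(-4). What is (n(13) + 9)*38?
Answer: 6270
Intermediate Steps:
n(l) = 12*l (n(l) = -3*l*(-4) = -(-12)*l = 12*l)
(n(13) + 9)*38 = (12*13 + 9)*38 = (156 + 9)*38 = 165*38 = 6270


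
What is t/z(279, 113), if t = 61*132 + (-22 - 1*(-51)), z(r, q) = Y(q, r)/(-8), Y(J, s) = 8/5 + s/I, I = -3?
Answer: 323240/457 ≈ 707.31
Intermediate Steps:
Y(J, s) = 8/5 - s/3 (Y(J, s) = 8/5 + s/(-3) = 8*(⅕) + s*(-⅓) = 8/5 - s/3)
z(r, q) = -⅕ + r/24 (z(r, q) = (8/5 - r/3)/(-8) = (8/5 - r/3)*(-⅛) = -⅕ + r/24)
t = 8081 (t = 8052 + (-22 + 51) = 8052 + 29 = 8081)
t/z(279, 113) = 8081/(-⅕ + (1/24)*279) = 8081/(-⅕ + 93/8) = 8081/(457/40) = 8081*(40/457) = 323240/457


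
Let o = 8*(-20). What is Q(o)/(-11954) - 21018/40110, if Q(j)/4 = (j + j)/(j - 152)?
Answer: -817094609/1558293555 ≈ -0.52435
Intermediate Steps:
o = -160
Q(j) = 8*j/(-152 + j) (Q(j) = 4*((j + j)/(j - 152)) = 4*((2*j)/(-152 + j)) = 4*(2*j/(-152 + j)) = 8*j/(-152 + j))
Q(o)/(-11954) - 21018/40110 = (8*(-160)/(-152 - 160))/(-11954) - 21018/40110 = (8*(-160)/(-312))*(-1/11954) - 21018*1/40110 = (8*(-160)*(-1/312))*(-1/11954) - 3503/6685 = (160/39)*(-1/11954) - 3503/6685 = -80/233103 - 3503/6685 = -817094609/1558293555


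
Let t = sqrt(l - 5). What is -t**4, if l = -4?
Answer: -81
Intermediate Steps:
t = 3*I (t = sqrt(-4 - 5) = sqrt(-9) = 3*I ≈ 3.0*I)
-t**4 = -(3*I)**4 = -1*81 = -81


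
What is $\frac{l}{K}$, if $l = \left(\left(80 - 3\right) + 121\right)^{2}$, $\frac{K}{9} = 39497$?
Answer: $\frac{4356}{39497} \approx 0.11029$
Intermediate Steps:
$K = 355473$ ($K = 9 \cdot 39497 = 355473$)
$l = 39204$ ($l = \left(77 + 121\right)^{2} = 198^{2} = 39204$)
$\frac{l}{K} = \frac{39204}{355473} = 39204 \cdot \frac{1}{355473} = \frac{4356}{39497}$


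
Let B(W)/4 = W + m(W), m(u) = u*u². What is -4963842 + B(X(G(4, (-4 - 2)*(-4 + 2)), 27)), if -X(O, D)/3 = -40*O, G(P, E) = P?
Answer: 437406078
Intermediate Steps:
X(O, D) = 120*O (X(O, D) = -(-120)*O = 120*O)
m(u) = u³
B(W) = 4*W + 4*W³ (B(W) = 4*(W + W³) = 4*W + 4*W³)
-4963842 + B(X(G(4, (-4 - 2)*(-4 + 2)), 27)) = -4963842 + 4*(120*4)*(1 + (120*4)²) = -4963842 + 4*480*(1 + 480²) = -4963842 + 4*480*(1 + 230400) = -4963842 + 4*480*230401 = -4963842 + 442369920 = 437406078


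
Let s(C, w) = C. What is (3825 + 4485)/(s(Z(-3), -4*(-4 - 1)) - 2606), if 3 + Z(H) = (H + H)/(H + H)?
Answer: -4155/1304 ≈ -3.1863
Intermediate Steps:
Z(H) = -2 (Z(H) = -3 + (H + H)/(H + H) = -3 + (2*H)/((2*H)) = -3 + (2*H)*(1/(2*H)) = -3 + 1 = -2)
(3825 + 4485)/(s(Z(-3), -4*(-4 - 1)) - 2606) = (3825 + 4485)/(-2 - 2606) = 8310/(-2608) = 8310*(-1/2608) = -4155/1304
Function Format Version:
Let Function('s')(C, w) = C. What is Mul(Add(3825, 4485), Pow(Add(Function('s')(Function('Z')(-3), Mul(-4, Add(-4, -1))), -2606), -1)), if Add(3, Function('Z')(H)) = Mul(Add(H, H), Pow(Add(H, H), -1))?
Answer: Rational(-4155, 1304) ≈ -3.1863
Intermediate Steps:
Function('Z')(H) = -2 (Function('Z')(H) = Add(-3, Mul(Add(H, H), Pow(Add(H, H), -1))) = Add(-3, Mul(Mul(2, H), Pow(Mul(2, H), -1))) = Add(-3, Mul(Mul(2, H), Mul(Rational(1, 2), Pow(H, -1)))) = Add(-3, 1) = -2)
Mul(Add(3825, 4485), Pow(Add(Function('s')(Function('Z')(-3), Mul(-4, Add(-4, -1))), -2606), -1)) = Mul(Add(3825, 4485), Pow(Add(-2, -2606), -1)) = Mul(8310, Pow(-2608, -1)) = Mul(8310, Rational(-1, 2608)) = Rational(-4155, 1304)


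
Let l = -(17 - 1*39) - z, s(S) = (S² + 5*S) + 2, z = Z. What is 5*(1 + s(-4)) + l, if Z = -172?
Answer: 189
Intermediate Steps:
z = -172
s(S) = 2 + S² + 5*S
l = 194 (l = -(17 - 1*39) - 1*(-172) = -(17 - 39) + 172 = -1*(-22) + 172 = 22 + 172 = 194)
5*(1 + s(-4)) + l = 5*(1 + (2 + (-4)² + 5*(-4))) + 194 = 5*(1 + (2 + 16 - 20)) + 194 = 5*(1 - 2) + 194 = 5*(-1) + 194 = -5 + 194 = 189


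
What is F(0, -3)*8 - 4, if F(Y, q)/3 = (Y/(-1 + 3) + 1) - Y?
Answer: 20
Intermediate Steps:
F(Y, q) = 3 - 3*Y/2 (F(Y, q) = 3*((Y/(-1 + 3) + 1) - Y) = 3*((Y/2 + 1) - Y) = 3*((1 + Y/2) - Y) = 3*(1 - Y/2) = 3 - 3*Y/2)
F(0, -3)*8 - 4 = (3 - 3/2*0)*8 - 4 = (3 + 0)*8 - 4 = 3*8 - 4 = 24 - 4 = 20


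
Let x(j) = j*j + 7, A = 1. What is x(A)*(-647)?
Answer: -5176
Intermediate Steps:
x(j) = 7 + j² (x(j) = j² + 7 = 7 + j²)
x(A)*(-647) = (7 + 1²)*(-647) = (7 + 1)*(-647) = 8*(-647) = -5176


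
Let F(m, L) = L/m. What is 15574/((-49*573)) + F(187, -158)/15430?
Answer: -22470905753/40506828285 ≈ -0.55474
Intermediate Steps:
15574/((-49*573)) + F(187, -158)/15430 = 15574/((-49*573)) - 158/187/15430 = 15574/(-28077) - 158*1/187*(1/15430) = 15574*(-1/28077) - 158/187*1/15430 = -15574/28077 - 79/1442705 = -22470905753/40506828285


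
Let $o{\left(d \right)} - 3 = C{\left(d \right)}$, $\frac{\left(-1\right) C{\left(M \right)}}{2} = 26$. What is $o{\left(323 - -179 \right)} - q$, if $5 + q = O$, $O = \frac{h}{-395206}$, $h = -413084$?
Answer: $- \frac{1271582}{28229} \approx -45.045$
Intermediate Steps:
$C{\left(M \right)} = -52$ ($C{\left(M \right)} = \left(-2\right) 26 = -52$)
$o{\left(d \right)} = -49$ ($o{\left(d \right)} = 3 - 52 = -49$)
$O = \frac{29506}{28229}$ ($O = - \frac{413084}{-395206} = \left(-413084\right) \left(- \frac{1}{395206}\right) = \frac{29506}{28229} \approx 1.0452$)
$q = - \frac{111639}{28229}$ ($q = -5 + \frac{29506}{28229} = - \frac{111639}{28229} \approx -3.9548$)
$o{\left(323 - -179 \right)} - q = -49 - - \frac{111639}{28229} = -49 + \frac{111639}{28229} = - \frac{1271582}{28229}$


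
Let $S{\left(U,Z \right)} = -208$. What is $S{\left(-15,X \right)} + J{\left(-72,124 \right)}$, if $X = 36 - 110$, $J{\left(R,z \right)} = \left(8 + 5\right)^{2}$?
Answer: $-39$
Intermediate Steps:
$J{\left(R,z \right)} = 169$ ($J{\left(R,z \right)} = 13^{2} = 169$)
$X = -74$ ($X = 36 - 110 = -74$)
$S{\left(-15,X \right)} + J{\left(-72,124 \right)} = -208 + 169 = -39$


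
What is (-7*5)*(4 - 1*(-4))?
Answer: -280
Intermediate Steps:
(-7*5)*(4 - 1*(-4)) = -35*(4 + 4) = -35*8 = -280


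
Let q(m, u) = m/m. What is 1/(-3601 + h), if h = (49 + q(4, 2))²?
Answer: -1/1101 ≈ -0.00090826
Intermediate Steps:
q(m, u) = 1
h = 2500 (h = (49 + 1)² = 50² = 2500)
1/(-3601 + h) = 1/(-3601 + 2500) = 1/(-1101) = -1/1101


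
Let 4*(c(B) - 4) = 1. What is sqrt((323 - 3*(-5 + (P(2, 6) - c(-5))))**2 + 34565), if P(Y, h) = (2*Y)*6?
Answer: 3*sqrt(199585)/4 ≈ 335.06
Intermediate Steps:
c(B) = 17/4 (c(B) = 4 + (1/4)*1 = 4 + 1/4 = 17/4)
P(Y, h) = 12*Y
sqrt((323 - 3*(-5 + (P(2, 6) - c(-5))))**2 + 34565) = sqrt((323 - 3*(-5 + (12*2 - 1*17/4)))**2 + 34565) = sqrt((323 - 3*(-5 + (24 - 17/4)))**2 + 34565) = sqrt((323 - 3*(-5 + 79/4))**2 + 34565) = sqrt((323 - 3*59/4)**2 + 34565) = sqrt((323 - 177/4)**2 + 34565) = sqrt((1115/4)**2 + 34565) = sqrt(1243225/16 + 34565) = sqrt(1796265/16) = 3*sqrt(199585)/4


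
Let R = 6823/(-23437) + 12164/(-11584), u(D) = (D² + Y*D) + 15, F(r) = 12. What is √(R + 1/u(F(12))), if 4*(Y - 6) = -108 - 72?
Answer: I*√36960266453368485621/5243231892 ≈ 1.1595*I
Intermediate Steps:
Y = -39 (Y = 6 + (-108 - 72)/4 = 6 + (¼)*(-180) = 6 - 45 = -39)
u(D) = 15 + D² - 39*D (u(D) = (D² - 39*D) + 15 = 15 + D² - 39*D)
R = -91031325/67873552 (R = 6823*(-1/23437) + 12164*(-1/11584) = -6823/23437 - 3041/2896 = -91031325/67873552 ≈ -1.3412)
√(R + 1/u(F(12))) = √(-91031325/67873552 + 1/(15 + 12² - 39*12)) = √(-91031325/67873552 + 1/(15 + 144 - 468)) = √(-91031325/67873552 + 1/(-309)) = √(-91031325/67873552 - 1/309) = √(-28196552977/20972927568) = I*√36960266453368485621/5243231892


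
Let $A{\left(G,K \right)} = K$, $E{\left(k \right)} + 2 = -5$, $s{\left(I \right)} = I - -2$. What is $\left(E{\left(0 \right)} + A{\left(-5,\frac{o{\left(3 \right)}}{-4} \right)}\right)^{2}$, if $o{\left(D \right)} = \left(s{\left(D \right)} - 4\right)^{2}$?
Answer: $\frac{841}{16} \approx 52.563$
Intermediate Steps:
$s{\left(I \right)} = 2 + I$ ($s{\left(I \right)} = I + 2 = 2 + I$)
$o{\left(D \right)} = \left(-2 + D\right)^{2}$ ($o{\left(D \right)} = \left(\left(2 + D\right) - 4\right)^{2} = \left(-2 + D\right)^{2}$)
$E{\left(k \right)} = -7$ ($E{\left(k \right)} = -2 - 5 = -7$)
$\left(E{\left(0 \right)} + A{\left(-5,\frac{o{\left(3 \right)}}{-4} \right)}\right)^{2} = \left(-7 + \frac{\left(-2 + 3\right)^{2}}{-4}\right)^{2} = \left(-7 + 1^{2} \left(- \frac{1}{4}\right)\right)^{2} = \left(-7 + 1 \left(- \frac{1}{4}\right)\right)^{2} = \left(-7 - \frac{1}{4}\right)^{2} = \left(- \frac{29}{4}\right)^{2} = \frac{841}{16}$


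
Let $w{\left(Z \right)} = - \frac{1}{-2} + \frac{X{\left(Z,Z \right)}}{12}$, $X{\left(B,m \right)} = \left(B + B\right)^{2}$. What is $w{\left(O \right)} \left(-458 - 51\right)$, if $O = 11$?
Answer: $- \frac{124705}{6} \approx -20784.0$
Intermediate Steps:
$X{\left(B,m \right)} = 4 B^{2}$ ($X{\left(B,m \right)} = \left(2 B\right)^{2} = 4 B^{2}$)
$w{\left(Z \right)} = \frac{1}{2} + \frac{Z^{2}}{3}$ ($w{\left(Z \right)} = - \frac{1}{-2} + \frac{4 Z^{2}}{12} = \left(-1\right) \left(- \frac{1}{2}\right) + 4 Z^{2} \cdot \frac{1}{12} = \frac{1}{2} + \frac{Z^{2}}{3}$)
$w{\left(O \right)} \left(-458 - 51\right) = \left(\frac{1}{2} + \frac{11^{2}}{3}\right) \left(-458 - 51\right) = \left(\frac{1}{2} + \frac{1}{3} \cdot 121\right) \left(-509\right) = \left(\frac{1}{2} + \frac{121}{3}\right) \left(-509\right) = \frac{245}{6} \left(-509\right) = - \frac{124705}{6}$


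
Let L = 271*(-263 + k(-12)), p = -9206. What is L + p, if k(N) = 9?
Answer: -78040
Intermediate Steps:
L = -68834 (L = 271*(-263 + 9) = 271*(-254) = -68834)
L + p = -68834 - 9206 = -78040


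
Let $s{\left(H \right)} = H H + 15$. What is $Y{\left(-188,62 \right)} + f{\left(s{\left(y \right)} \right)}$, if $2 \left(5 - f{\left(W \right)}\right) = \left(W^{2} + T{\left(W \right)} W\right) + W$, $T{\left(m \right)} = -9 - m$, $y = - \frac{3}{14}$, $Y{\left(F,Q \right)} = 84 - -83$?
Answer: $\frac{11377}{49} \approx 232.18$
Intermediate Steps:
$Y{\left(F,Q \right)} = 167$ ($Y{\left(F,Q \right)} = 84 + 83 = 167$)
$y = - \frac{3}{14}$ ($y = \left(-3\right) \frac{1}{14} = - \frac{3}{14} \approx -0.21429$)
$s{\left(H \right)} = 15 + H^{2}$ ($s{\left(H \right)} = H^{2} + 15 = 15 + H^{2}$)
$f{\left(W \right)} = 5 - \frac{W}{2} - \frac{W^{2}}{2} - \frac{W \left(-9 - W\right)}{2}$ ($f{\left(W \right)} = 5 - \frac{\left(W^{2} + \left(-9 - W\right) W\right) + W}{2} = 5 - \frac{\left(W^{2} + W \left(-9 - W\right)\right) + W}{2} = 5 - \frac{W + W^{2} + W \left(-9 - W\right)}{2} = 5 - \left(\frac{W}{2} + \frac{W^{2}}{2} + \frac{W \left(-9 - W\right)}{2}\right) = 5 - \frac{W}{2} - \frac{W^{2}}{2} - \frac{W \left(-9 - W\right)}{2}$)
$Y{\left(-188,62 \right)} + f{\left(s{\left(y \right)} \right)} = 167 + \left(5 + 4 \left(15 + \left(- \frac{3}{14}\right)^{2}\right)\right) = 167 + \left(5 + 4 \left(15 + \frac{9}{196}\right)\right) = 167 + \left(5 + 4 \cdot \frac{2949}{196}\right) = 167 + \left(5 + \frac{2949}{49}\right) = 167 + \frac{3194}{49} = \frac{11377}{49}$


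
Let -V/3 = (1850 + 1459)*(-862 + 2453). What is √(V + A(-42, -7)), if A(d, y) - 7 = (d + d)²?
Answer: I*√15786794 ≈ 3973.3*I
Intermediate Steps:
A(d, y) = 7 + 4*d² (A(d, y) = 7 + (d + d)² = 7 + (2*d)² = 7 + 4*d²)
V = -15793857 (V = -3*(1850 + 1459)*(-862 + 2453) = -9927*1591 = -3*5264619 = -15793857)
√(V + A(-42, -7)) = √(-15793857 + (7 + 4*(-42)²)) = √(-15793857 + (7 + 4*1764)) = √(-15793857 + (7 + 7056)) = √(-15793857 + 7063) = √(-15786794) = I*√15786794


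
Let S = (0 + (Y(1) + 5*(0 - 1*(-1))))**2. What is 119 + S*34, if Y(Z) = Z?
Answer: 1343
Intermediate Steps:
S = 36 (S = (0 + (1 + 5*(0 - 1*(-1))))**2 = (0 + (1 + 5*(0 + 1)))**2 = (0 + (1 + 5*1))**2 = (0 + (1 + 5))**2 = (0 + 6)**2 = 6**2 = 36)
119 + S*34 = 119 + 36*34 = 119 + 1224 = 1343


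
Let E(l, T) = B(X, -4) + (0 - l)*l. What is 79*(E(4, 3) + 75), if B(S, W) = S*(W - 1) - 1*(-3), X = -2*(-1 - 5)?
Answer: 158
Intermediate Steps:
X = 12 (X = -2*(-6) = 12)
B(S, W) = 3 + S*(-1 + W) (B(S, W) = S*(-1 + W) + 3 = 3 + S*(-1 + W))
E(l, T) = -57 - l² (E(l, T) = (3 - 1*12 + 12*(-4)) + (0 - l)*l = (3 - 12 - 48) + (-l)*l = -57 - l²)
79*(E(4, 3) + 75) = 79*((-57 - 1*4²) + 75) = 79*((-57 - 1*16) + 75) = 79*((-57 - 16) + 75) = 79*(-73 + 75) = 79*2 = 158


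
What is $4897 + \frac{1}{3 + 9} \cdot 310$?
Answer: $\frac{29537}{6} \approx 4922.8$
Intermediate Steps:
$4897 + \frac{1}{3 + 9} \cdot 310 = 4897 + \frac{1}{12} \cdot 310 = 4897 + \frac{155}{6} = \frac{29537}{6}$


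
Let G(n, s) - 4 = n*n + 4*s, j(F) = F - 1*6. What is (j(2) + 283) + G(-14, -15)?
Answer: 419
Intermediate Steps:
j(F) = -6 + F (j(F) = F - 6 = -6 + F)
G(n, s) = 4 + n**2 + 4*s (G(n, s) = 4 + (n*n + 4*s) = 4 + (n**2 + 4*s) = 4 + n**2 + 4*s)
(j(2) + 283) + G(-14, -15) = ((-6 + 2) + 283) + (4 + (-14)**2 + 4*(-15)) = (-4 + 283) + (4 + 196 - 60) = 279 + 140 = 419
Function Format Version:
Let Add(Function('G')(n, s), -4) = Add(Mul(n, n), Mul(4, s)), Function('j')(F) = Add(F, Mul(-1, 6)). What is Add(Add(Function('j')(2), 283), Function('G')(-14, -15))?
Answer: 419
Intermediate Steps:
Function('j')(F) = Add(-6, F) (Function('j')(F) = Add(F, -6) = Add(-6, F))
Function('G')(n, s) = Add(4, Pow(n, 2), Mul(4, s)) (Function('G')(n, s) = Add(4, Add(Mul(n, n), Mul(4, s))) = Add(4, Add(Pow(n, 2), Mul(4, s))) = Add(4, Pow(n, 2), Mul(4, s)))
Add(Add(Function('j')(2), 283), Function('G')(-14, -15)) = Add(Add(Add(-6, 2), 283), Add(4, Pow(-14, 2), Mul(4, -15))) = Add(Add(-4, 283), Add(4, 196, -60)) = Add(279, 140) = 419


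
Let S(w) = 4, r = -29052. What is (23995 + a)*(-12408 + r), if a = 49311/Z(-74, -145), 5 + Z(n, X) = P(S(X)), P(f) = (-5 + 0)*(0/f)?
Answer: -585945888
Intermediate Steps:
P(f) = 0 (P(f) = -5*0 = 0)
Z(n, X) = -5 (Z(n, X) = -5 + 0 = -5)
a = -49311/5 (a = 49311/(-5) = 49311*(-1/5) = -49311/5 ≈ -9862.2)
(23995 + a)*(-12408 + r) = (23995 - 49311/5)*(-12408 - 29052) = (70664/5)*(-41460) = -585945888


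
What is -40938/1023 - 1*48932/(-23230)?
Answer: -150155384/3960715 ≈ -37.911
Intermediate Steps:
-40938/1023 - 1*48932/(-23230) = -40938*1/1023 - 48932*(-1/23230) = -13646/341 + 24466/11615 = -150155384/3960715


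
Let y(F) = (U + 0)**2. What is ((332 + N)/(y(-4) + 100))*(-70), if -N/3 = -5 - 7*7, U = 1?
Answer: -34580/101 ≈ -342.38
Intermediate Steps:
y(F) = 1 (y(F) = (1 + 0)**2 = 1**2 = 1)
N = 162 (N = -3*(-5 - 7*7) = -3*(-5 - 49) = -3*(-54) = 162)
((332 + N)/(y(-4) + 100))*(-70) = ((332 + 162)/(1 + 100))*(-70) = (494/101)*(-70) = -34580/101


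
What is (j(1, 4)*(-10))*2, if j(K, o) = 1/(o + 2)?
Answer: -10/3 ≈ -3.3333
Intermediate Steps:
j(K, o) = 1/(2 + o)
(j(1, 4)*(-10))*2 = (-10/(2 + 4))*2 = (-10/6)*2 = ((⅙)*(-10))*2 = -5/3*2 = -10/3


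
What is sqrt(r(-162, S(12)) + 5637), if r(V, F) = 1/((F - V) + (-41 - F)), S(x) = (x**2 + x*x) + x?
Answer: sqrt(682078)/11 ≈ 75.080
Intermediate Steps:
S(x) = x + 2*x**2 (S(x) = (x**2 + x**2) + x = 2*x**2 + x = x + 2*x**2)
r(V, F) = 1/(-41 - V)
sqrt(r(-162, S(12)) + 5637) = sqrt(-1/(41 - 162) + 5637) = sqrt(-1/(-121) + 5637) = sqrt(-1*(-1/121) + 5637) = sqrt(1/121 + 5637) = sqrt(682078/121) = sqrt(682078)/11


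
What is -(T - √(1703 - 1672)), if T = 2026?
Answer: -2026 + √31 ≈ -2020.4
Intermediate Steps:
-(T - √(1703 - 1672)) = -(2026 - √(1703 - 1672)) = -(2026 - √31) = -2026 + √31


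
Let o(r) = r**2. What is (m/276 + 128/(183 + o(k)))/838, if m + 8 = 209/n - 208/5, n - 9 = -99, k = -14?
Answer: 1408453/7889233680 ≈ 0.00017853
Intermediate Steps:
n = -90 (n = 9 - 99 = -90)
m = -4673/90 (m = -8 + (209/(-90) - 208/5) = -8 + (209*(-1/90) - 208*1/5) = -8 + (-209/90 - 208/5) = -8 - 3953/90 = -4673/90 ≈ -51.922)
(m/276 + 128/(183 + o(k)))/838 = (-4673/90/276 + 128/(183 + (-14)**2))/838 = (-4673/90*1/276 + 128/(183 + 196))*(1/838) = (-4673/24840 + 128/379)*(1/838) = (1408453/9414360)*(1/838) = 1408453/7889233680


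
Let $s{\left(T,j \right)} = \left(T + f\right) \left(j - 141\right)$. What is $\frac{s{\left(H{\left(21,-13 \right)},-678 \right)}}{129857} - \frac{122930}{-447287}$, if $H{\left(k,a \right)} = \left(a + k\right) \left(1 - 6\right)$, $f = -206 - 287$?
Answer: $\frac{2321056849}{638278549} \approx 3.6364$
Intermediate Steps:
$f = -493$ ($f = -206 - 287 = -493$)
$H{\left(k,a \right)} = - 5 a - 5 k$ ($H{\left(k,a \right)} = \left(a + k\right) \left(-5\right) = - 5 a - 5 k$)
$s{\left(T,j \right)} = \left(-493 + T\right) \left(-141 + j\right)$ ($s{\left(T,j \right)} = \left(T - 493\right) \left(j - 141\right) = \left(-493 + T\right) \left(-141 + j\right)$)
$\frac{s{\left(H{\left(21,-13 \right)},-678 \right)}}{129857} - \frac{122930}{-447287} = \frac{69513 - -334254 - 141 \left(\left(-5\right) \left(-13\right) - 105\right) + \left(\left(-5\right) \left(-13\right) - 105\right) \left(-678\right)}{129857} - \frac{122930}{-447287} = \left(69513 + 334254 - 141 \left(65 - 105\right) + \left(65 - 105\right) \left(-678\right)\right) \frac{1}{129857} - - \frac{122930}{447287} = \left(69513 + 334254 - -5640 - -27120\right) \frac{1}{129857} + \frac{122930}{447287} = \left(69513 + 334254 + 5640 + 27120\right) \frac{1}{129857} + \frac{122930}{447287} = 436527 \cdot \frac{1}{129857} + \frac{122930}{447287} = \frac{4797}{1427} + \frac{122930}{447287} = \frac{2321056849}{638278549}$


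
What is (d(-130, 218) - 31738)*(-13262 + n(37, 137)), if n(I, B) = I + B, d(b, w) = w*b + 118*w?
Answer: 449625152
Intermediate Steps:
d(b, w) = 118*w + b*w (d(b, w) = b*w + 118*w = 118*w + b*w)
n(I, B) = B + I
(d(-130, 218) - 31738)*(-13262 + n(37, 137)) = (218*(118 - 130) - 31738)*(-13262 + (137 + 37)) = (218*(-12) - 31738)*(-13262 + 174) = (-2616 - 31738)*(-13088) = -34354*(-13088) = 449625152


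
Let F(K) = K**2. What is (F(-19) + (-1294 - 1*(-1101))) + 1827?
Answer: 1995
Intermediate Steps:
(F(-19) + (-1294 - 1*(-1101))) + 1827 = ((-19)**2 + (-1294 - 1*(-1101))) + 1827 = (361 + (-1294 + 1101)) + 1827 = (361 - 193) + 1827 = 168 + 1827 = 1995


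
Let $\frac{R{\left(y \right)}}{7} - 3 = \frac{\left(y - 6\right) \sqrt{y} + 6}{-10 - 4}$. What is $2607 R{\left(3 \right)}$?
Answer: $46926 + \frac{7821 \sqrt{3}}{2} \approx 53699.0$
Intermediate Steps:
$R{\left(y \right)} = 18 - \frac{\sqrt{y} \left(-6 + y\right)}{2}$ ($R{\left(y \right)} = 21 + 7 \frac{\left(y - 6\right) \sqrt{y} + 6}{-10 - 4} = 21 + 7 \frac{\left(-6 + y\right) \sqrt{y} + 6}{-14} = 21 + 7 \left(\sqrt{y} \left(-6 + y\right) + 6\right) \left(- \frac{1}{14}\right) = 21 + 7 \left(6 + \sqrt{y} \left(-6 + y\right)\right) \left(- \frac{1}{14}\right) = 21 + 7 \left(- \frac{3}{7} - \frac{\sqrt{y} \left(-6 + y\right)}{14}\right) = 21 - \left(3 + \frac{\sqrt{y} \left(-6 + y\right)}{2}\right) = 18 - \frac{\sqrt{y} \left(-6 + y\right)}{2}$)
$2607 R{\left(3 \right)} = 2607 \left(18 + 3 \sqrt{3} - \frac{3^{\frac{3}{2}}}{2}\right) = 2607 \left(18 + 3 \sqrt{3} - \frac{3 \sqrt{3}}{2}\right) = 2607 \left(18 + \frac{3 \sqrt{3}}{2}\right) = 46926 + \frac{7821 \sqrt{3}}{2}$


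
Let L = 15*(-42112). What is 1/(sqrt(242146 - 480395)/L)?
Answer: 631680*I*sqrt(1969)/21659 ≈ 1294.1*I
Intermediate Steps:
L = -631680
1/(sqrt(242146 - 480395)/L) = 1/(sqrt(242146 - 480395)/(-631680)) = 1/(sqrt(-238249)*(-1/631680)) = 1/((11*I*sqrt(1969))*(-1/631680)) = 1/(-11*I*sqrt(1969)/631680) = 631680*I*sqrt(1969)/21659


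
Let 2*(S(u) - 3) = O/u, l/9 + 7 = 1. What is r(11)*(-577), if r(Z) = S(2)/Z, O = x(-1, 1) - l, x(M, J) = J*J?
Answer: -38659/44 ≈ -878.61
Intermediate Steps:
x(M, J) = J²
l = -54 (l = -63 + 9*1 = -63 + 9 = -54)
O = 55 (O = 1² - 1*(-54) = 1 + 54 = 55)
S(u) = 3 + 55/(2*u) (S(u) = 3 + (55/u)/2 = 3 + 55/(2*u))
r(Z) = 67/(4*Z) (r(Z) = (3 + (55/2)/2)/Z = (3 + (55/2)*(½))/Z = (3 + 55/4)/Z = 67/(4*Z))
r(11)*(-577) = ((67/4)/11)*(-577) = ((67/4)*(1/11))*(-577) = (67/44)*(-577) = -38659/44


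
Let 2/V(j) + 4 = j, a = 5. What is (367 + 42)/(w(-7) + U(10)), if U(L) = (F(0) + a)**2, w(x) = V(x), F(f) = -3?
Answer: 4499/42 ≈ 107.12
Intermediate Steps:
V(j) = 2/(-4 + j)
w(x) = 2/(-4 + x)
U(L) = 4 (U(L) = (-3 + 5)**2 = 2**2 = 4)
(367 + 42)/(w(-7) + U(10)) = (367 + 42)/(2/(-4 - 7) + 4) = 409/(2/(-11) + 4) = 409/(2*(-1/11) + 4) = 409/(-2/11 + 4) = 409/(42/11) = 409*(11/42) = 4499/42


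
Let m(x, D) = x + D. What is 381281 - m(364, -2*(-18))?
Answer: 380881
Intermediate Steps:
m(x, D) = D + x
381281 - m(364, -2*(-18)) = 381281 - (-2*(-18) + 364) = 381281 - (36 + 364) = 381281 - 1*400 = 381281 - 400 = 380881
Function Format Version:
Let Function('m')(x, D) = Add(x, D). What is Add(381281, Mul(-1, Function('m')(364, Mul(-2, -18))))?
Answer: 380881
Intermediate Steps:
Function('m')(x, D) = Add(D, x)
Add(381281, Mul(-1, Function('m')(364, Mul(-2, -18)))) = Add(381281, Mul(-1, Add(Mul(-2, -18), 364))) = Add(381281, Mul(-1, Add(36, 364))) = Add(381281, Mul(-1, 400)) = Add(381281, -400) = 380881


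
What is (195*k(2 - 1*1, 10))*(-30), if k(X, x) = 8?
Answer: -46800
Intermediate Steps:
(195*k(2 - 1*1, 10))*(-30) = (195*8)*(-30) = 1560*(-30) = -46800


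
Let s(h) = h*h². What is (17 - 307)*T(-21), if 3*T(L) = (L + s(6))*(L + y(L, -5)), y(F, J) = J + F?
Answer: 885950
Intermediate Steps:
s(h) = h³
y(F, J) = F + J
T(L) = (-5 + 2*L)*(216 + L)/3 (T(L) = ((L + 6³)*(L + (L - 5)))/3 = ((L + 216)*(L + (-5 + L)))/3 = ((216 + L)*(-5 + 2*L))/3 = ((-5 + 2*L)*(216 + L))/3 = (-5 + 2*L)*(216 + L)/3)
(17 - 307)*T(-21) = (17 - 307)*(-360 + (⅔)*(-21)² + (427/3)*(-21)) = -290*(-360 + (⅔)*441 - 2989) = -290*(-360 + 294 - 2989) = -290*(-3055) = 885950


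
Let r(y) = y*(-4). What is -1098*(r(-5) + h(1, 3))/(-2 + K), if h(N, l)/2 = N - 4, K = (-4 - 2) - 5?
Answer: 15372/13 ≈ 1182.5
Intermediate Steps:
r(y) = -4*y
K = -11 (K = -6 - 5 = -11)
h(N, l) = -8 + 2*N (h(N, l) = 2*(N - 4) = 2*(-4 + N) = -8 + 2*N)
-1098*(r(-5) + h(1, 3))/(-2 + K) = -1098*(-4*(-5) + (-8 + 2*1))/(-2 - 11) = -1098*(20 + (-8 + 2))/(-13) = -1098*(20 - 6)*(-1)/13 = -15372*(-1)/13 = -1098*(-14/13) = 15372/13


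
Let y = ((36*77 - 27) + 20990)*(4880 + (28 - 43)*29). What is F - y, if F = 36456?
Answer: -105465619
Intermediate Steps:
y = 105502075 (y = ((2772 - 27) + 20990)*(4880 - 15*29) = (2745 + 20990)*(4880 - 435) = 23735*4445 = 105502075)
F - y = 36456 - 1*105502075 = 36456 - 105502075 = -105465619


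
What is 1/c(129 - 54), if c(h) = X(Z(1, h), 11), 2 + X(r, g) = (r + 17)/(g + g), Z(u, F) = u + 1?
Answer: -22/25 ≈ -0.88000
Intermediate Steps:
Z(u, F) = 1 + u
X(r, g) = -2 + (17 + r)/(2*g) (X(r, g) = -2 + (r + 17)/(g + g) = -2 + (17 + r)/((2*g)) = -2 + (17 + r)*(1/(2*g)) = -2 + (17 + r)/(2*g))
c(h) = -25/22 (c(h) = (½)*(17 + (1 + 1) - 4*11)/11 = (½)*(1/11)*(17 + 2 - 44) = (½)*(1/11)*(-25) = -25/22)
1/c(129 - 54) = 1/(-25/22) = -22/25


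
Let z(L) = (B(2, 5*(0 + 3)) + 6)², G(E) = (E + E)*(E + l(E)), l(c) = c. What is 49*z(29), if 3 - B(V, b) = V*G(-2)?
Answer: 25921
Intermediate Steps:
G(E) = 4*E² (G(E) = (E + E)*(E + E) = (2*E)*(2*E) = 4*E²)
B(V, b) = 3 - 16*V (B(V, b) = 3 - V*4*(-2)² = 3 - V*4*4 = 3 - V*16 = 3 - 16*V)
z(L) = 529 (z(L) = ((3 - 16*2) + 6)² = ((3 - 32) + 6)² = (-29 + 6)² = (-23)² = 529)
49*z(29) = 49*529 = 25921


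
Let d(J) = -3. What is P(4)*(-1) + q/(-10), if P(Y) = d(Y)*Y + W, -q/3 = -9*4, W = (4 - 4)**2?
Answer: 6/5 ≈ 1.2000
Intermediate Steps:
W = 0 (W = 0**2 = 0)
q = 108 (q = -(-27)*4 = -3*(-36) = 108)
P(Y) = -3*Y (P(Y) = -3*Y + 0 = -3*Y)
P(4)*(-1) + q/(-10) = -3*4*(-1) + 108/(-10) = -12*(-1) + 108*(-1/10) = 12 - 54/5 = 6/5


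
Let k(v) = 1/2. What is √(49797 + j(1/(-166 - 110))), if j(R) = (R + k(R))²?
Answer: 7*√77415409/276 ≈ 223.15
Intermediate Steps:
k(v) = ½
j(R) = (½ + R)² (j(R) = (R + ½)² = (½ + R)²)
√(49797 + j(1/(-166 - 110))) = √(49797 + (1 + 2/(-166 - 110))²/4) = √(49797 + (1 + 2/(-276))²/4) = √(49797 + (1 + 2*(-1/276))²/4) = √(49797 + (1 - 1/138)²/4) = √(49797 + (137/138)²/4) = √(49797 + (¼)*(18769/19044)) = √(49797 + 18769/76176) = √(3793355041/76176) = 7*√77415409/276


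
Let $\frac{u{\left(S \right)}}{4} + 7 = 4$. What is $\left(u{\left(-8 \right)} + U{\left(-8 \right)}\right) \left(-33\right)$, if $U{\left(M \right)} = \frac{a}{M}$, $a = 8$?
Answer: $429$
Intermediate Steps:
$u{\left(S \right)} = -12$ ($u{\left(S \right)} = -28 + 4 \cdot 4 = -28 + 16 = -12$)
$U{\left(M \right)} = \frac{8}{M}$
$\left(u{\left(-8 \right)} + U{\left(-8 \right)}\right) \left(-33\right) = \left(-12 + \frac{8}{-8}\right) \left(-33\right) = \left(-12 + 8 \left(- \frac{1}{8}\right)\right) \left(-33\right) = \left(-12 - 1\right) \left(-33\right) = \left(-13\right) \left(-33\right) = 429$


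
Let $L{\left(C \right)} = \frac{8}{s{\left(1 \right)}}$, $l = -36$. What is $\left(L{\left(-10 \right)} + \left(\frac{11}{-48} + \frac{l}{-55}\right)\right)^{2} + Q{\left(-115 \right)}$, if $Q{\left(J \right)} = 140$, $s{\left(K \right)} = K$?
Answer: $\frac{1470495049}{6969600} \approx 210.99$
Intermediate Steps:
$L{\left(C \right)} = 8$ ($L{\left(C \right)} = \frac{8}{1} = 8 \cdot 1 = 8$)
$\left(L{\left(-10 \right)} + \left(\frac{11}{-48} + \frac{l}{-55}\right)\right)^{2} + Q{\left(-115 \right)} = \left(8 + \left(\frac{11}{-48} - \frac{36}{-55}\right)\right)^{2} + 140 = \left(8 + \left(11 \left(- \frac{1}{48}\right) - - \frac{36}{55}\right)\right)^{2} + 140 = \left(8 + \left(- \frac{11}{48} + \frac{36}{55}\right)\right)^{2} + 140 = \left(8 + \frac{1123}{2640}\right)^{2} + 140 = \left(\frac{22243}{2640}\right)^{2} + 140 = \frac{494751049}{6969600} + 140 = \frac{1470495049}{6969600}$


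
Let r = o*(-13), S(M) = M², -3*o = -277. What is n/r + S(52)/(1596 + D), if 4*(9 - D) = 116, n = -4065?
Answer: 3619553/709397 ≈ 5.1023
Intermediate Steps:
D = -20 (D = 9 - ¼*116 = 9 - 29 = -20)
o = 277/3 (o = -⅓*(-277) = 277/3 ≈ 92.333)
r = -3601/3 (r = (277/3)*(-13) = -3601/3 ≈ -1200.3)
n/r + S(52)/(1596 + D) = -4065/(-3601/3) + 52²/(1596 - 20) = -4065*(-3/3601) + 2704/1576 = 12195/3601 + 2704*(1/1576) = 12195/3601 + 338/197 = 3619553/709397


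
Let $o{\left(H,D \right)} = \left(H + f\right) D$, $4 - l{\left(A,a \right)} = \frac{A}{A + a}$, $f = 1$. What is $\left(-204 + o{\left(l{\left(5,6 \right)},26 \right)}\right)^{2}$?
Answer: $\frac{891136}{121} \approx 7364.8$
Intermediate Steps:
$l{\left(A,a \right)} = 4 - \frac{A}{A + a}$
$o{\left(H,D \right)} = D \left(1 + H\right)$ ($o{\left(H,D \right)} = \left(H + 1\right) D = \left(1 + H\right) D = D \left(1 + H\right)$)
$\left(-204 + o{\left(l{\left(5,6 \right)},26 \right)}\right)^{2} = \left(-204 + 26 \left(1 + \frac{3 \cdot 5 + 4 \cdot 6}{5 + 6}\right)\right)^{2} = \left(-204 + 26 \left(1 + \frac{15 + 24}{11}\right)\right)^{2} = \left(-204 + 26 \left(1 + \frac{1}{11} \cdot 39\right)\right)^{2} = \left(-204 + 26 \left(1 + \frac{39}{11}\right)\right)^{2} = \left(-204 + 26 \cdot \frac{50}{11}\right)^{2} = \left(-204 + \frac{1300}{11}\right)^{2} = \left(- \frac{944}{11}\right)^{2} = \frac{891136}{121}$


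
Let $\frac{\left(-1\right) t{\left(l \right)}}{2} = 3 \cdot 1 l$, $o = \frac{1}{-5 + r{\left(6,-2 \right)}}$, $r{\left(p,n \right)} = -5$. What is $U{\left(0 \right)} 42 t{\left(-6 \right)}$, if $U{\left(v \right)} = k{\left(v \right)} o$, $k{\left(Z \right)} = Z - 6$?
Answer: $\frac{4536}{5} \approx 907.2$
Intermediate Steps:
$k{\left(Z \right)} = -6 + Z$ ($k{\left(Z \right)} = Z - 6 = -6 + Z$)
$o = - \frac{1}{10}$ ($o = \frac{1}{-5 - 5} = \frac{1}{-10} = - \frac{1}{10} \approx -0.1$)
$t{\left(l \right)} = - 6 l$ ($t{\left(l \right)} = - 2 \cdot 3 \cdot 1 l = - 2 \cdot 3 l = - 6 l$)
$U{\left(v \right)} = \frac{3}{5} - \frac{v}{10}$ ($U{\left(v \right)} = \left(-6 + v\right) \left(- \frac{1}{10}\right) = \frac{3}{5} - \frac{v}{10}$)
$U{\left(0 \right)} 42 t{\left(-6 \right)} = \left(\frac{3}{5} - 0\right) 42 \left(\left(-6\right) \left(-6\right)\right) = \left(\frac{3}{5} + 0\right) 42 \cdot 36 = \frac{3}{5} \cdot 42 \cdot 36 = \frac{126}{5} \cdot 36 = \frac{4536}{5}$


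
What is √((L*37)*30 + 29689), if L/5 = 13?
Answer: √101839 ≈ 319.12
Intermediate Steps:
L = 65 (L = 5*13 = 65)
√((L*37)*30 + 29689) = √((65*37)*30 + 29689) = √(2405*30 + 29689) = √(72150 + 29689) = √101839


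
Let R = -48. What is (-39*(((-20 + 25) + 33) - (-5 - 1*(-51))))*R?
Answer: -14976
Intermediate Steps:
(-39*(((-20 + 25) + 33) - (-5 - 1*(-51))))*R = -39*(((-20 + 25) + 33) - (-5 - 1*(-51)))*(-48) = -39*((5 + 33) - (-5 + 51))*(-48) = -39*(38 - 1*46)*(-48) = -39*(38 - 46)*(-48) = -39*(-8)*(-48) = 312*(-48) = -14976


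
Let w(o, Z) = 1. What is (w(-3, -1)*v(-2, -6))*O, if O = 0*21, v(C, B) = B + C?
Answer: 0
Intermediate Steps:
O = 0
(w(-3, -1)*v(-2, -6))*O = (1*(-6 - 2))*0 = (1*(-8))*0 = -8*0 = 0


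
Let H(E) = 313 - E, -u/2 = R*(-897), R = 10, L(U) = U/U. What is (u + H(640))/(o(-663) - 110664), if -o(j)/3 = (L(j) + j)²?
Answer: -5871/475132 ≈ -0.012357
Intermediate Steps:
L(U) = 1
u = 17940 (u = -20*(-897) = -2*(-8970) = 17940)
o(j) = -3*(1 + j)²
(u + H(640))/(o(-663) - 110664) = (17940 + (313 - 1*640))/(-3*(1 - 663)² - 110664) = (17940 + (313 - 640))/(-3*(-662)² - 110664) = (17940 - 327)/(-3*438244 - 110664) = 17613/(-1314732 - 110664) = 17613/(-1425396) = 17613*(-1/1425396) = -5871/475132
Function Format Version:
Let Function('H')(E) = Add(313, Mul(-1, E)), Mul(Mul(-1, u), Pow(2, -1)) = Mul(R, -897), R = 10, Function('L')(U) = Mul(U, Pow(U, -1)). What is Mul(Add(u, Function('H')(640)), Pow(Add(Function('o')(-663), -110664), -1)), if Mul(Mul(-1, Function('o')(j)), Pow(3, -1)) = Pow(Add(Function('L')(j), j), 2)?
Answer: Rational(-5871, 475132) ≈ -0.012357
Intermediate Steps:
Function('L')(U) = 1
u = 17940 (u = Mul(-2, Mul(10, -897)) = Mul(-2, -8970) = 17940)
Function('o')(j) = Mul(-3, Pow(Add(1, j), 2))
Mul(Add(u, Function('H')(640)), Pow(Add(Function('o')(-663), -110664), -1)) = Mul(Add(17940, Add(313, Mul(-1, 640))), Pow(Add(Mul(-3, Pow(Add(1, -663), 2)), -110664), -1)) = Mul(Add(17940, Add(313, -640)), Pow(Add(Mul(-3, Pow(-662, 2)), -110664), -1)) = Mul(Add(17940, -327), Pow(Add(Mul(-3, 438244), -110664), -1)) = Mul(17613, Pow(Add(-1314732, -110664), -1)) = Mul(17613, Pow(-1425396, -1)) = Mul(17613, Rational(-1, 1425396)) = Rational(-5871, 475132)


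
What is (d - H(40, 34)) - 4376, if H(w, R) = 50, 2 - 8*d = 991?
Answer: -36397/8 ≈ -4549.6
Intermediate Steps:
d = -989/8 (d = ¼ - ⅛*991 = ¼ - 991/8 = -989/8 ≈ -123.63)
(d - H(40, 34)) - 4376 = (-989/8 - 1*50) - 4376 = (-989/8 - 50) - 4376 = -1389/8 - 4376 = -36397/8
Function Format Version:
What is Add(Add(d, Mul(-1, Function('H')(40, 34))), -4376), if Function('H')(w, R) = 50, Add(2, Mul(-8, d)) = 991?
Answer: Rational(-36397, 8) ≈ -4549.6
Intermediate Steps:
d = Rational(-989, 8) (d = Add(Rational(1, 4), Mul(Rational(-1, 8), 991)) = Add(Rational(1, 4), Rational(-991, 8)) = Rational(-989, 8) ≈ -123.63)
Add(Add(d, Mul(-1, Function('H')(40, 34))), -4376) = Add(Add(Rational(-989, 8), Mul(-1, 50)), -4376) = Add(Add(Rational(-989, 8), -50), -4376) = Add(Rational(-1389, 8), -4376) = Rational(-36397, 8)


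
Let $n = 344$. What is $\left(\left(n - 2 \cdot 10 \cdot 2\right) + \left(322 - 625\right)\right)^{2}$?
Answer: $1$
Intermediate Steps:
$\left(\left(n - 2 \cdot 10 \cdot 2\right) + \left(322 - 625\right)\right)^{2} = \left(\left(344 - 2 \cdot 10 \cdot 2\right) + \left(322 - 625\right)\right)^{2} = \left(\left(344 - 20 \cdot 2\right) + \left(322 - 625\right)\right)^{2} = \left(\left(344 - 40\right) - 303\right)^{2} = \left(304 - 303\right)^{2} = 1^{2} = 1$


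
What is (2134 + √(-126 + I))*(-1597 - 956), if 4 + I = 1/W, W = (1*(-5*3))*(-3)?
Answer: -5448102 - 851*I*√29245/5 ≈ -5.4481e+6 - 29106.0*I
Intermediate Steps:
W = 45 (W = (1*(-15))*(-3) = -15*(-3) = 45)
I = -179/45 (I = -4 + 1/45 = -179/45 ≈ -3.9778)
(2134 + √(-126 + I))*(-1597 - 956) = (2134 + √(-126 - 179/45))*(-1597 - 956) = (2134 + √(-5849/45))*(-2553) = (2134 + I*√29245/15)*(-2553) = -5448102 - 851*I*√29245/5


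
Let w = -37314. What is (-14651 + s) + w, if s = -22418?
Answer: -74383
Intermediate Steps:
(-14651 + s) + w = (-14651 - 22418) - 37314 = -37069 - 37314 = -74383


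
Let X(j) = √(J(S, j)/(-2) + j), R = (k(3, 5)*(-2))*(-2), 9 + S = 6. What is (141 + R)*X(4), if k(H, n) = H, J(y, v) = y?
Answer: 153*√22/2 ≈ 358.82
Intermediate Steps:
S = -3 (S = -9 + 6 = -3)
R = 12 (R = (3*(-2))*(-2) = -6*(-2) = 12)
X(j) = √(3/2 + j) (X(j) = √(-3/(-2) + j) = √(-3*(-½) + j) = √(3/2 + j))
(141 + R)*X(4) = (141 + 12)*(√(6 + 4*4)/2) = 153*(√(6 + 16)/2) = 153*(√22/2) = 153*√22/2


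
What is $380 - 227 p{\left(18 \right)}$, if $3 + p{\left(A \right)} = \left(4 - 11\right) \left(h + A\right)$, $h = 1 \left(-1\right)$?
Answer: $28074$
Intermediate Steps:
$h = -1$
$p{\left(A \right)} = 4 - 7 A$ ($p{\left(A \right)} = -3 + \left(4 - 11\right) \left(-1 + A\right) = -3 - 7 \left(-1 + A\right) = -3 - \left(-7 + 7 A\right) = 4 - 7 A$)
$380 - 227 p{\left(18 \right)} = 380 - 227 \left(4 - 126\right) = 380 - -27694 = 380 + 27694 = 28074$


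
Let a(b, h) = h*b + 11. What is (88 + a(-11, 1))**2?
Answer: 7744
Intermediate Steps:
a(b, h) = 11 + b*h (a(b, h) = b*h + 11 = 11 + b*h)
(88 + a(-11, 1))**2 = (88 + (11 - 11*1))**2 = (88 + (11 - 11))**2 = (88 + 0)**2 = 88**2 = 7744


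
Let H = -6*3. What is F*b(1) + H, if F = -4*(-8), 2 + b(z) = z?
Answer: -50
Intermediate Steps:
b(z) = -2 + z
F = 32
H = -18
F*b(1) + H = 32*(-2 + 1) - 18 = 32*(-1) - 18 = -32 - 18 = -50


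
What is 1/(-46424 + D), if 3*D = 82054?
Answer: -3/57218 ≈ -5.2431e-5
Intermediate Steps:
D = 82054/3 (D = (⅓)*82054 = 82054/3 ≈ 27351.)
1/(-46424 + D) = 1/(-46424 + 82054/3) = 1/(-57218/3) = -3/57218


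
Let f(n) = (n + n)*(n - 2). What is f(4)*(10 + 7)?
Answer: 272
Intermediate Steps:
f(n) = 2*n*(-2 + n) (f(n) = (2*n)*(-2 + n) = 2*n*(-2 + n))
f(4)*(10 + 7) = (2*4*(-2 + 4))*(10 + 7) = (2*4*2)*17 = 16*17 = 272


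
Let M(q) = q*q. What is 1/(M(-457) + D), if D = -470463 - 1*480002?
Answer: -1/741616 ≈ -1.3484e-6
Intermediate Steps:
D = -950465 (D = -470463 - 480002 = -950465)
M(q) = q**2
1/(M(-457) + D) = 1/((-457)**2 - 950465) = 1/(208849 - 950465) = 1/(-741616) = -1/741616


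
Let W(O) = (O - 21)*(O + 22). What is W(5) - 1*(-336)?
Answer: -96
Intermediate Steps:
W(O) = (-21 + O)*(22 + O)
W(5) - 1*(-336) = (-462 + 5 + 5**2) - 1*(-336) = (-462 + 5 + 25) + 336 = -432 + 336 = -96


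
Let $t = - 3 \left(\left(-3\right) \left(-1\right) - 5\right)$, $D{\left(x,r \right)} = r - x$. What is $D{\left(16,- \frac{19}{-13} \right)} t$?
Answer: $- \frac{1134}{13} \approx -87.231$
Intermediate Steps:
$t = 6$ ($t = - 3 \left(3 - 5\right) = \left(-3\right) \left(-2\right) = 6$)
$D{\left(16,- \frac{19}{-13} \right)} t = \left(- \frac{19}{-13} - 16\right) 6 = \left(\left(-19\right) \left(- \frac{1}{13}\right) - 16\right) 6 = \left(\frac{19}{13} - 16\right) 6 = \left(- \frac{189}{13}\right) 6 = - \frac{1134}{13}$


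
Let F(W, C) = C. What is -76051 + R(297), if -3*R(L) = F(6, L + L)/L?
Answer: -228155/3 ≈ -76052.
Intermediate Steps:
R(L) = -⅔ (R(L) = -(L + L)/(3*L) = -2*L/(3*L) = -⅓*2 = -⅔)
-76051 + R(297) = -76051 - ⅔ = -228155/3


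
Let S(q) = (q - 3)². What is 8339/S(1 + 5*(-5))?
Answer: 8339/729 ≈ 11.439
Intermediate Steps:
S(q) = (-3 + q)²
8339/S(1 + 5*(-5)) = 8339/((-3 + (1 + 5*(-5)))²) = 8339/((-3 + (1 - 25))²) = 8339/((-3 - 24)²) = 8339/((-27)²) = 8339/729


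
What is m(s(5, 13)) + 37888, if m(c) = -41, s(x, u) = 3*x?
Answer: 37847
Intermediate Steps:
m(s(5, 13)) + 37888 = -41 + 37888 = 37847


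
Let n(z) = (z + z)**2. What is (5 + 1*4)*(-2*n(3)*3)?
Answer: -1944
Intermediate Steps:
n(z) = 4*z**2 (n(z) = (2*z)**2 = 4*z**2)
(5 + 1*4)*(-2*n(3)*3) = (5 + 1*4)*(-8*3**2*3) = (5 + 4)*(-8*9*3) = 9*(-2*36*3) = 9*(-72*3) = 9*(-216) = -1944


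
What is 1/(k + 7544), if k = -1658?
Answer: 1/5886 ≈ 0.00016989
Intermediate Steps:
1/(k + 7544) = 1/(-1658 + 7544) = 1/5886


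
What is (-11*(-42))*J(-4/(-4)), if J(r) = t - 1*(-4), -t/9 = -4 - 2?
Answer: 26796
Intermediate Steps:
t = 54 (t = -9*(-4 - 2) = -9*(-6) = 54)
J(r) = 58 (J(r) = 54 - 1*(-4) = 54 + 4 = 58)
(-11*(-42))*J(-4/(-4)) = -11*(-42)*58 = 462*58 = 26796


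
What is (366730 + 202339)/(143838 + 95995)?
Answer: 569069/239833 ≈ 2.3728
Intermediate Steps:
(366730 + 202339)/(143838 + 95995) = 569069/239833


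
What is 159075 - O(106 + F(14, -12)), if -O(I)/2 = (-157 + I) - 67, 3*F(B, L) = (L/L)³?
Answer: 476519/3 ≈ 1.5884e+5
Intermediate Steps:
F(B, L) = ⅓ (F(B, L) = (L/L)³/3 = (⅓)*1³ = (⅓)*1 = ⅓)
O(I) = 448 - 2*I (O(I) = -2*((-157 + I) - 67) = -2*(-224 + I) = 448 - 2*I)
159075 - O(106 + F(14, -12)) = 159075 - (448 - 2*(106 + ⅓)) = 159075 - (448 - 2*319/3) = 159075 - (448 - 638/3) = 159075 - 1*706/3 = 159075 - 706/3 = 476519/3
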